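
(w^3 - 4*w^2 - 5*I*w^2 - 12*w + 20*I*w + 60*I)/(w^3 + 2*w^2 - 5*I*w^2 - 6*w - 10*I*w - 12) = (w^2 - w*(6 + 5*I) + 30*I)/(w^2 - 5*I*w - 6)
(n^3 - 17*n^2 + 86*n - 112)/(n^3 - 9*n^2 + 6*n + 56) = (n^2 - 10*n + 16)/(n^2 - 2*n - 8)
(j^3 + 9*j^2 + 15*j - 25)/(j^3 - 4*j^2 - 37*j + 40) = (j + 5)/(j - 8)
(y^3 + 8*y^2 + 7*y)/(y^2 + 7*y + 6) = y*(y + 7)/(y + 6)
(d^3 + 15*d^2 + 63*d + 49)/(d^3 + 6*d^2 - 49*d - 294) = (d^2 + 8*d + 7)/(d^2 - d - 42)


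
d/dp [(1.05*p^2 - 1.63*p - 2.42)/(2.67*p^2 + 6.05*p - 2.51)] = (10.7046*p^2 + 7.6518*p + 18.7323)/(7.1289*p^4 + 32.307*p^3 + 23.1991*p^2 - 30.371*p + 6.3001)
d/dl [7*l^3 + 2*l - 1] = 21*l^2 + 2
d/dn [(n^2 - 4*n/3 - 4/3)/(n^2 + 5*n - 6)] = (19*n^2 - 28*n + 44)/(3*(n^4 + 10*n^3 + 13*n^2 - 60*n + 36))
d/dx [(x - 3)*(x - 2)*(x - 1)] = 3*x^2 - 12*x + 11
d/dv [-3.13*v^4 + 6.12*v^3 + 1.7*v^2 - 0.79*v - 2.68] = -12.52*v^3 + 18.36*v^2 + 3.4*v - 0.79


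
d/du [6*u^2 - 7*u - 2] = 12*u - 7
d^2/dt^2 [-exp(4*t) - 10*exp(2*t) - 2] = (-16*exp(2*t) - 40)*exp(2*t)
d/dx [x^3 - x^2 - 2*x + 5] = 3*x^2 - 2*x - 2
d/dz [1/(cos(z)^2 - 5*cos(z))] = (2*cos(z) - 5)*sin(z)/((cos(z) - 5)^2*cos(z)^2)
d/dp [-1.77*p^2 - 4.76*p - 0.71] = -3.54*p - 4.76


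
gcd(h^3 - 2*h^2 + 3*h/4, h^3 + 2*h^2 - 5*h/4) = h^2 - h/2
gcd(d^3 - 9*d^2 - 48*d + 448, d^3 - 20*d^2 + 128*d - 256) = d^2 - 16*d + 64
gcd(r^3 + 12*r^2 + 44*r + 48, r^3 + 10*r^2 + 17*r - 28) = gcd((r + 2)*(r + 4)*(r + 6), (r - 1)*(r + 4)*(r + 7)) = r + 4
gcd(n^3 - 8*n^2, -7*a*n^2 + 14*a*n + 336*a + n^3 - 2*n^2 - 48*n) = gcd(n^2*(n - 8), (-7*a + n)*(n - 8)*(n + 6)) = n - 8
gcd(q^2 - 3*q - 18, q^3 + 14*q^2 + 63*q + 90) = q + 3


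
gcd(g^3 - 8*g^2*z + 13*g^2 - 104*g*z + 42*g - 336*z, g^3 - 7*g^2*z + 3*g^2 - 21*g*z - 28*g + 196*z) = g + 7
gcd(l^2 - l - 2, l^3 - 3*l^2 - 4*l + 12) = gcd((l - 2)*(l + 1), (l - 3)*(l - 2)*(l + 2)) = l - 2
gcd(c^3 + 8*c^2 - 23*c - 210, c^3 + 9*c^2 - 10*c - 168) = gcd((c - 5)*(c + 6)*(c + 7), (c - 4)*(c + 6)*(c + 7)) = c^2 + 13*c + 42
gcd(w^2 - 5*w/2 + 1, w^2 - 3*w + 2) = w - 2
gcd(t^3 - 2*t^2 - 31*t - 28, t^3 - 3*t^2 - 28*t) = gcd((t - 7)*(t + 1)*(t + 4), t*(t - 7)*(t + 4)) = t^2 - 3*t - 28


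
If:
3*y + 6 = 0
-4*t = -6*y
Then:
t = -3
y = -2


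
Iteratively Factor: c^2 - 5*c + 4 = (c - 4)*(c - 1)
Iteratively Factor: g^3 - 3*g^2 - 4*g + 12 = (g + 2)*(g^2 - 5*g + 6) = (g - 2)*(g + 2)*(g - 3)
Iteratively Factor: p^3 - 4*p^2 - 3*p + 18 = (p - 3)*(p^2 - p - 6) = (p - 3)*(p + 2)*(p - 3)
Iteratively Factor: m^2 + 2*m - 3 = (m - 1)*(m + 3)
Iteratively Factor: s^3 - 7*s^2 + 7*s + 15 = (s + 1)*(s^2 - 8*s + 15) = (s - 5)*(s + 1)*(s - 3)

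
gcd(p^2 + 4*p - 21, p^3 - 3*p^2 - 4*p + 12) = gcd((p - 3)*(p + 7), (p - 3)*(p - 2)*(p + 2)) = p - 3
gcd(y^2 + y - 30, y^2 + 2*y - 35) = y - 5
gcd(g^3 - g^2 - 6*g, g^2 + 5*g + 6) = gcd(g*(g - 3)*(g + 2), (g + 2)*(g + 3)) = g + 2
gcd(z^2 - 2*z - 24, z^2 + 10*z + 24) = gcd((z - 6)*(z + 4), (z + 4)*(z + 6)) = z + 4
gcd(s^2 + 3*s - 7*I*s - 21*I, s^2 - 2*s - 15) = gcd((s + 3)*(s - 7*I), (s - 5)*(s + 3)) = s + 3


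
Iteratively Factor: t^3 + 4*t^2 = (t)*(t^2 + 4*t) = t^2*(t + 4)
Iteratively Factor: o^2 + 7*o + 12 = (o + 4)*(o + 3)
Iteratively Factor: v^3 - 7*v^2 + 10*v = (v - 5)*(v^2 - 2*v) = v*(v - 5)*(v - 2)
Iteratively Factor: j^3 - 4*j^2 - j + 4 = (j - 1)*(j^2 - 3*j - 4) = (j - 1)*(j + 1)*(j - 4)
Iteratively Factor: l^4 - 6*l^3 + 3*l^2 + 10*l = (l - 5)*(l^3 - l^2 - 2*l) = l*(l - 5)*(l^2 - l - 2) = l*(l - 5)*(l + 1)*(l - 2)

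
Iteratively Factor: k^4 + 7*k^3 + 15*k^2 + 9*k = (k + 3)*(k^3 + 4*k^2 + 3*k) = k*(k + 3)*(k^2 + 4*k + 3) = k*(k + 3)^2*(k + 1)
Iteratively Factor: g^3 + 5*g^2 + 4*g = (g + 4)*(g^2 + g) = g*(g + 4)*(g + 1)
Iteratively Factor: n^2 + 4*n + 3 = (n + 1)*(n + 3)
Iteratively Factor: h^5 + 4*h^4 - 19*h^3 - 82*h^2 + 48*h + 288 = (h + 3)*(h^4 + h^3 - 22*h^2 - 16*h + 96) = (h + 3)^2*(h^3 - 2*h^2 - 16*h + 32) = (h - 4)*(h + 3)^2*(h^2 + 2*h - 8) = (h - 4)*(h + 3)^2*(h + 4)*(h - 2)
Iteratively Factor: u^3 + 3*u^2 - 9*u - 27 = (u + 3)*(u^2 - 9) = (u - 3)*(u + 3)*(u + 3)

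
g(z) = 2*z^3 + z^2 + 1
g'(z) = 6*z^2 + 2*z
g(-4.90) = -210.29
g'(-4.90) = 134.26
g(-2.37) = -20.01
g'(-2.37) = 28.96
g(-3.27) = -58.24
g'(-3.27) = 57.62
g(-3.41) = -66.68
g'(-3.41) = 62.95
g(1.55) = 10.85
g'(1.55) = 17.52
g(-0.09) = 1.01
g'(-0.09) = -0.13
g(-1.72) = -6.22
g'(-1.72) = 14.31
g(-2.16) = -14.49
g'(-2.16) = 23.67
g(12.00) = 3601.00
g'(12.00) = 888.00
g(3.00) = 64.00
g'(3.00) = 60.00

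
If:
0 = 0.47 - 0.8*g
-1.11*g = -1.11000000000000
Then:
No Solution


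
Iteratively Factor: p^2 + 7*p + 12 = (p + 3)*(p + 4)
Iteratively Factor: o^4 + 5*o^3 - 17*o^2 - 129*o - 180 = (o - 5)*(o^3 + 10*o^2 + 33*o + 36) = (o - 5)*(o + 3)*(o^2 + 7*o + 12) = (o - 5)*(o + 3)^2*(o + 4)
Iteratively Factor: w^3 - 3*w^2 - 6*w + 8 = (w - 4)*(w^2 + w - 2) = (w - 4)*(w - 1)*(w + 2)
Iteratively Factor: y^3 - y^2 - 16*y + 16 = (y - 1)*(y^2 - 16) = (y - 4)*(y - 1)*(y + 4)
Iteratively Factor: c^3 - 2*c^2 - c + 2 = (c + 1)*(c^2 - 3*c + 2) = (c - 1)*(c + 1)*(c - 2)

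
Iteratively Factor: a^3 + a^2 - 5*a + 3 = (a - 1)*(a^2 + 2*a - 3) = (a - 1)*(a + 3)*(a - 1)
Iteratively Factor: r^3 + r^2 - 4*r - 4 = (r - 2)*(r^2 + 3*r + 2) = (r - 2)*(r + 1)*(r + 2)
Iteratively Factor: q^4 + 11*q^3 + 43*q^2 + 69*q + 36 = (q + 3)*(q^3 + 8*q^2 + 19*q + 12) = (q + 1)*(q + 3)*(q^2 + 7*q + 12) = (q + 1)*(q + 3)^2*(q + 4)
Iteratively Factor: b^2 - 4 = (b - 2)*(b + 2)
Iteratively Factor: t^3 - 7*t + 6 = (t - 1)*(t^2 + t - 6) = (t - 2)*(t - 1)*(t + 3)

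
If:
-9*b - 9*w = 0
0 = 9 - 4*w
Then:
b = -9/4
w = 9/4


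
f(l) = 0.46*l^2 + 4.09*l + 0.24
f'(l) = 0.92*l + 4.09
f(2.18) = 11.34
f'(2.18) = 6.10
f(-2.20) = -6.53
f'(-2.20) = 2.07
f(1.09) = 5.24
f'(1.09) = 5.09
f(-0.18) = -0.48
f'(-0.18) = 3.92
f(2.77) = 15.10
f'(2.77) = 6.64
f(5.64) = 37.94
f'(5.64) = 9.28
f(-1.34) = -4.41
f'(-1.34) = 2.86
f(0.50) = 2.40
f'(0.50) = 4.55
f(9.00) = 74.31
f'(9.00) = 12.37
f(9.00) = 74.31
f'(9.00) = 12.37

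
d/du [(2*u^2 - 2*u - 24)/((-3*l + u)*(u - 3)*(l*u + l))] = 2*((1 - 2*u)*(3*l - u)*(u - 3)*(u + 1) - (3*l - u)*(u - 3)*(-u^2 + u + 12) + (3*l - u)*(u + 1)*(u^2 - u - 12) + (u - 3)*(u + 1)*(-u^2 + u + 12))/(l*(3*l - u)^2*(u - 3)^2*(u + 1)^2)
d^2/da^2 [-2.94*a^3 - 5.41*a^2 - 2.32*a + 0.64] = -17.64*a - 10.82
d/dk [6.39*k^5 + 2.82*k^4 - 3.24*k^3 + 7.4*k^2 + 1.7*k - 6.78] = 31.95*k^4 + 11.28*k^3 - 9.72*k^2 + 14.8*k + 1.7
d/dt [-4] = 0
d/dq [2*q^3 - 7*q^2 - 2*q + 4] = 6*q^2 - 14*q - 2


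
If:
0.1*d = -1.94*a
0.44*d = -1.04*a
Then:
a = 0.00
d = 0.00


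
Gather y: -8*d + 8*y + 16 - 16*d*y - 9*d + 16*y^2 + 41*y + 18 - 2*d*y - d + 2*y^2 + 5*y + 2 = -18*d + 18*y^2 + y*(54 - 18*d) + 36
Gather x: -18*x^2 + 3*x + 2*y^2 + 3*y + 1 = -18*x^2 + 3*x + 2*y^2 + 3*y + 1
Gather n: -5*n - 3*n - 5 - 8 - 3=-8*n - 16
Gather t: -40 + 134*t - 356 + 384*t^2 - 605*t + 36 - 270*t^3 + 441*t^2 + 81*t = -270*t^3 + 825*t^2 - 390*t - 360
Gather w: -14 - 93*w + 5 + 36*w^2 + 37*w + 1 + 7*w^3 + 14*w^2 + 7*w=7*w^3 + 50*w^2 - 49*w - 8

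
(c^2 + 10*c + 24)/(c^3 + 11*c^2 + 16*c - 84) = (c + 4)/(c^2 + 5*c - 14)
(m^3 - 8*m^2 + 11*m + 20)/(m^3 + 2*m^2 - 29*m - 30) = (m - 4)/(m + 6)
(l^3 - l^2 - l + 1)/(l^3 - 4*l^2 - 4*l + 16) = (l^3 - l^2 - l + 1)/(l^3 - 4*l^2 - 4*l + 16)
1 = 1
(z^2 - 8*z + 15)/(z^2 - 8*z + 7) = (z^2 - 8*z + 15)/(z^2 - 8*z + 7)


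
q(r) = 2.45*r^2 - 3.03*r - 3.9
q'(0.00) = -3.03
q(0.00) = -3.90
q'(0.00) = -3.03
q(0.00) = -3.90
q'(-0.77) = -6.80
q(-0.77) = -0.11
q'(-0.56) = -5.77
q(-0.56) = -1.43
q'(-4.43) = -24.74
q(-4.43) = 57.60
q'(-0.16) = -3.81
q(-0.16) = -3.35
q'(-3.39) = -19.64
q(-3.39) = 34.53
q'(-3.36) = -19.49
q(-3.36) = 33.94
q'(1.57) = 4.66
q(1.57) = -2.62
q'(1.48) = 4.22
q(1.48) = -3.02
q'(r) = 4.9*r - 3.03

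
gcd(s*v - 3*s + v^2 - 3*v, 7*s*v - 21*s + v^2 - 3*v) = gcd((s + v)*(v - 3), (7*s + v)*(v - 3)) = v - 3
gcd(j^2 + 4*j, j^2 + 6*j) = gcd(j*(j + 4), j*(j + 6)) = j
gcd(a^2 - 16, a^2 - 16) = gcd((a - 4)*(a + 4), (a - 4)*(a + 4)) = a^2 - 16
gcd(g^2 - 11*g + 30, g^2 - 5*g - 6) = g - 6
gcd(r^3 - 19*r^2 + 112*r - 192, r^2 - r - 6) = r - 3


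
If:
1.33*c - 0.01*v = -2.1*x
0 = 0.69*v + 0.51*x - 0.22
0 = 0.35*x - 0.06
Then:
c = -0.27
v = 0.19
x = 0.17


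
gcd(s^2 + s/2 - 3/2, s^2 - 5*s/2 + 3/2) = s - 1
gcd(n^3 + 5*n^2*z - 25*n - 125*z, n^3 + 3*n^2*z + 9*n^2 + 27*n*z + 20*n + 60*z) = n + 5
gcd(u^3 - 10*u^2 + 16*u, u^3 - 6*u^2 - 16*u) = u^2 - 8*u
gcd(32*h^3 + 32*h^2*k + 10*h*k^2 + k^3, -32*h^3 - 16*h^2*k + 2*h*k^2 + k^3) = 8*h^2 + 6*h*k + k^2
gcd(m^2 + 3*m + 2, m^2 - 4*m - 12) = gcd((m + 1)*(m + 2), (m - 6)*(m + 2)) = m + 2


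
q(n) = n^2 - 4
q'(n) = 2*n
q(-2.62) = 2.86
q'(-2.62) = -5.24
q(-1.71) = -1.08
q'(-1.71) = -3.42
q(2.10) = 0.41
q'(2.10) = 4.20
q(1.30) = -2.31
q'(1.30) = 2.60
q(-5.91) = 30.93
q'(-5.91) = -11.82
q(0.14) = -3.98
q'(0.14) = 0.28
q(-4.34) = 14.84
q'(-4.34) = -8.68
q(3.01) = 5.06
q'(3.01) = 6.02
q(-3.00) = 5.00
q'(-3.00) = -6.00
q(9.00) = 77.00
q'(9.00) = 18.00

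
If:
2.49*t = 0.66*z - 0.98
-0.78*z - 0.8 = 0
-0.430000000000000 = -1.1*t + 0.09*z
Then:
No Solution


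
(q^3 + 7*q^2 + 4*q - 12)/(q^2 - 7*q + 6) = (q^2 + 8*q + 12)/(q - 6)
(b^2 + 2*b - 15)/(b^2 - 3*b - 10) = (-b^2 - 2*b + 15)/(-b^2 + 3*b + 10)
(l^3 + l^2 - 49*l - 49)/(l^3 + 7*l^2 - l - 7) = (l - 7)/(l - 1)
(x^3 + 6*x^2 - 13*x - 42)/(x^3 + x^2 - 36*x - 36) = (x^3 + 6*x^2 - 13*x - 42)/(x^3 + x^2 - 36*x - 36)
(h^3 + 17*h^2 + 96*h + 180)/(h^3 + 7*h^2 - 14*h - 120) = (h + 6)/(h - 4)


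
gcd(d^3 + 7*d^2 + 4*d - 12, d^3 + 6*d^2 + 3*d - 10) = d^2 + d - 2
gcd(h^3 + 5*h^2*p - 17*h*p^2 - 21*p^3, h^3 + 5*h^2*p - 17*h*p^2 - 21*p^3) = -h^3 - 5*h^2*p + 17*h*p^2 + 21*p^3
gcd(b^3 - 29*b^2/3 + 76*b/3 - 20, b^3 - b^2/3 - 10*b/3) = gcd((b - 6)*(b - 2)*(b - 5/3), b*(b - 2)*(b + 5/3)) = b - 2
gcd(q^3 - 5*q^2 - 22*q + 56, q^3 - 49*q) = q - 7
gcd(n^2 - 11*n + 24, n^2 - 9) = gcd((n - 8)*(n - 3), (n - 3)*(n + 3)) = n - 3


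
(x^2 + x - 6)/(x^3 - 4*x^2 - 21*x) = (x - 2)/(x*(x - 7))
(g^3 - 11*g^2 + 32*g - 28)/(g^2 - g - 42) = (g^2 - 4*g + 4)/(g + 6)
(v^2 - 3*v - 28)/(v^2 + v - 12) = (v - 7)/(v - 3)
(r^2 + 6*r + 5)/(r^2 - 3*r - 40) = (r + 1)/(r - 8)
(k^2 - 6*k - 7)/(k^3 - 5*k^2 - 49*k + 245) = (k + 1)/(k^2 + 2*k - 35)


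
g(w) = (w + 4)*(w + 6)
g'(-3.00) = 4.00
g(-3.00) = 3.00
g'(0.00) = 10.00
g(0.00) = 24.00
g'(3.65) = 17.30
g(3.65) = 73.82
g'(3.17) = 16.34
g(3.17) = 65.75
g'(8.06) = 26.12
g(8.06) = 169.56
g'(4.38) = 18.76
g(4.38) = 86.98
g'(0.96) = 11.92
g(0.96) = 34.52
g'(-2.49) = 5.02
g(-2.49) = 5.30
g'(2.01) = 14.02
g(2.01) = 48.14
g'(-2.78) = 4.44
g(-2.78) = 3.93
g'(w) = 2*w + 10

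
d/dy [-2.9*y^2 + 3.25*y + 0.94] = 3.25 - 5.8*y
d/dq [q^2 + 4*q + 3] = 2*q + 4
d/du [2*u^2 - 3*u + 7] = 4*u - 3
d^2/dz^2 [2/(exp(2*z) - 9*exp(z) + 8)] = 2*((9 - 4*exp(z))*(exp(2*z) - 9*exp(z) + 8) + 2*(2*exp(z) - 9)^2*exp(z))*exp(z)/(exp(2*z) - 9*exp(z) + 8)^3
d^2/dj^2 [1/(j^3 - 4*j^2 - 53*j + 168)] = 2*((4 - 3*j)*(j^3 - 4*j^2 - 53*j + 168) + (-3*j^2 + 8*j + 53)^2)/(j^3 - 4*j^2 - 53*j + 168)^3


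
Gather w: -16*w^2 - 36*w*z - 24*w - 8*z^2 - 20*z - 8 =-16*w^2 + w*(-36*z - 24) - 8*z^2 - 20*z - 8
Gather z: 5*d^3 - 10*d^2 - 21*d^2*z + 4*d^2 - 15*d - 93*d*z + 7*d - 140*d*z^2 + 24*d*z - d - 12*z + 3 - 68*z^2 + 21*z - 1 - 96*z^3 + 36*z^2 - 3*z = 5*d^3 - 6*d^2 - 9*d - 96*z^3 + z^2*(-140*d - 32) + z*(-21*d^2 - 69*d + 6) + 2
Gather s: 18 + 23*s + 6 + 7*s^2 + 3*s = 7*s^2 + 26*s + 24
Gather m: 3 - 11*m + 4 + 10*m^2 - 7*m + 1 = 10*m^2 - 18*m + 8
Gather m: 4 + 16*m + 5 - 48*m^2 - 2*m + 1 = -48*m^2 + 14*m + 10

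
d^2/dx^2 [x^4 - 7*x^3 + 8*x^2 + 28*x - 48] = 12*x^2 - 42*x + 16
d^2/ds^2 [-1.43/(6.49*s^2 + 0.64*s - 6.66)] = (120.463486*s^2 + 11.879296*s - 1.43*(12.98*s + 0.64)*(25.96*s + 1.28) - 123.618924)/(6.49*s^2 + 0.64*s - 6.66)^3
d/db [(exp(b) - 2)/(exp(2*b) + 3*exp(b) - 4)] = (-exp(2*b) + 4*exp(b) + 2)*exp(b)/(exp(4*b) + 6*exp(3*b) + exp(2*b) - 24*exp(b) + 16)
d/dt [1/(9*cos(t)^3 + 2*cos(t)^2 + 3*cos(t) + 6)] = (27*cos(t)^2 + 4*cos(t) + 3)*sin(t)/(9*cos(t)^3 + 2*cos(t)^2 + 3*cos(t) + 6)^2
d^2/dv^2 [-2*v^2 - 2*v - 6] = -4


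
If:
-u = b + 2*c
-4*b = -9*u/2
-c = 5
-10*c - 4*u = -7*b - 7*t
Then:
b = 90/17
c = -5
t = -1160/119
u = 80/17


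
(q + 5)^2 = q^2 + 10*q + 25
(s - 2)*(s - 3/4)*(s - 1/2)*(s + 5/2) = s^4 - 3*s^3/4 - 21*s^2/4 + 103*s/16 - 15/8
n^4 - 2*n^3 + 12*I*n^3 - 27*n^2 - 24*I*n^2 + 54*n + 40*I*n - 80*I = (n - 2)*(n - I)*(n + 5*I)*(n + 8*I)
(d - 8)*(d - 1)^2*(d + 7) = d^4 - 3*d^3 - 53*d^2 + 111*d - 56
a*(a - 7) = a^2 - 7*a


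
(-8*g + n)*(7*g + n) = -56*g^2 - g*n + n^2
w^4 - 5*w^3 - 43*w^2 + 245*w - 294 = (w - 7)*(w - 3)*(w - 2)*(w + 7)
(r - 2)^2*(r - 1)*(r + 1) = r^4 - 4*r^3 + 3*r^2 + 4*r - 4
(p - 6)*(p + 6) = p^2 - 36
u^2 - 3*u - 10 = (u - 5)*(u + 2)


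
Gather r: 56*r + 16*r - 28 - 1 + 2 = 72*r - 27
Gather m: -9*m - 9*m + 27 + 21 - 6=42 - 18*m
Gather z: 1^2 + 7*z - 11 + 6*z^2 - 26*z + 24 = 6*z^2 - 19*z + 14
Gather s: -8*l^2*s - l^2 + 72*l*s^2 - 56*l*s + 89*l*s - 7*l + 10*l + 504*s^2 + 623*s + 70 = -l^2 + 3*l + s^2*(72*l + 504) + s*(-8*l^2 + 33*l + 623) + 70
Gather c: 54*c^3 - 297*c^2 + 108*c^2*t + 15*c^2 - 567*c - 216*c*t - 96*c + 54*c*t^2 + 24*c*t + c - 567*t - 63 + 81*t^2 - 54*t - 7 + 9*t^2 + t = 54*c^3 + c^2*(108*t - 282) + c*(54*t^2 - 192*t - 662) + 90*t^2 - 620*t - 70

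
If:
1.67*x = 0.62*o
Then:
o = 2.69354838709677*x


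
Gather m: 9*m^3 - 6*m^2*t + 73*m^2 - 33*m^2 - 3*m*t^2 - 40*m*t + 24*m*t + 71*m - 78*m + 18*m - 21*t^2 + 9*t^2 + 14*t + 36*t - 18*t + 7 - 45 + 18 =9*m^3 + m^2*(40 - 6*t) + m*(-3*t^2 - 16*t + 11) - 12*t^2 + 32*t - 20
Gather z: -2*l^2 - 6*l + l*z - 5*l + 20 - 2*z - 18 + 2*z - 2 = -2*l^2 + l*z - 11*l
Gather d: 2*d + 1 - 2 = 2*d - 1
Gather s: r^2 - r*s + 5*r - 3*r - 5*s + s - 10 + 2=r^2 + 2*r + s*(-r - 4) - 8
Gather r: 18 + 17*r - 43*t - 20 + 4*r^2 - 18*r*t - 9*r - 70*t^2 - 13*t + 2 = 4*r^2 + r*(8 - 18*t) - 70*t^2 - 56*t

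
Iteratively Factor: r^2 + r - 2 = (r + 2)*(r - 1)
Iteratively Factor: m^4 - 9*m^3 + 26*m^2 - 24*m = (m - 2)*(m^3 - 7*m^2 + 12*m) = m*(m - 2)*(m^2 - 7*m + 12) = m*(m - 4)*(m - 2)*(m - 3)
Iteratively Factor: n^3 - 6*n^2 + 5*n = (n)*(n^2 - 6*n + 5) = n*(n - 1)*(n - 5)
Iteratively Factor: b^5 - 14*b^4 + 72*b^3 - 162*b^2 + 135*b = (b - 3)*(b^4 - 11*b^3 + 39*b^2 - 45*b) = (b - 3)^2*(b^3 - 8*b^2 + 15*b) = b*(b - 3)^2*(b^2 - 8*b + 15) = b*(b - 5)*(b - 3)^2*(b - 3)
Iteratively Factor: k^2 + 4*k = (k)*(k + 4)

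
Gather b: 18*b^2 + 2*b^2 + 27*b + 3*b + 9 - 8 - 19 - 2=20*b^2 + 30*b - 20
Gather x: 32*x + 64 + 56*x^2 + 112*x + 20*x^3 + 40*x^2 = 20*x^3 + 96*x^2 + 144*x + 64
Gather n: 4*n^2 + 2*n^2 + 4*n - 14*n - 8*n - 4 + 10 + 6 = 6*n^2 - 18*n + 12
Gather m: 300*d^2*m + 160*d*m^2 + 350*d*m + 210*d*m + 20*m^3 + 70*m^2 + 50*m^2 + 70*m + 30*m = 20*m^3 + m^2*(160*d + 120) + m*(300*d^2 + 560*d + 100)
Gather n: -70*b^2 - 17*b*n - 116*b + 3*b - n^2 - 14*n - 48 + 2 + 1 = -70*b^2 - 113*b - n^2 + n*(-17*b - 14) - 45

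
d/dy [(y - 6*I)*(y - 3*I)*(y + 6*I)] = 3*y^2 - 6*I*y + 36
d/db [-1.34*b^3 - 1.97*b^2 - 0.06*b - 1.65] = -4.02*b^2 - 3.94*b - 0.06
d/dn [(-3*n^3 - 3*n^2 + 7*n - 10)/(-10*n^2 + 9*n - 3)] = (30*n^4 - 54*n^3 + 70*n^2 - 182*n + 69)/(100*n^4 - 180*n^3 + 141*n^2 - 54*n + 9)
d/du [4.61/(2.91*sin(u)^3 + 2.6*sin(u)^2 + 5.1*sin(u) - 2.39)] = (-23.972*sin(u) + 20.12265*cos(2*u) - 43.63365)*cos(u)/(2.91*sin(u)^3 + 2.6*sin(u)^2 + 5.1*sin(u) - 2.39)^2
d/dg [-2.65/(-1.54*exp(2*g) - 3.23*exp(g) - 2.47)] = (-8.162*exp(g) - 8.5595)*exp(g)/(1.54*exp(2*g) + 3.23*exp(g) + 2.47)^2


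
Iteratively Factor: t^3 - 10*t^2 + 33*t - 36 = (t - 4)*(t^2 - 6*t + 9) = (t - 4)*(t - 3)*(t - 3)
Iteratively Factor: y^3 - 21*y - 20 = (y + 4)*(y^2 - 4*y - 5) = (y - 5)*(y + 4)*(y + 1)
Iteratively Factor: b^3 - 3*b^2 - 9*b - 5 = (b - 5)*(b^2 + 2*b + 1) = (b - 5)*(b + 1)*(b + 1)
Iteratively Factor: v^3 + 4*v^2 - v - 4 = (v + 1)*(v^2 + 3*v - 4) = (v + 1)*(v + 4)*(v - 1)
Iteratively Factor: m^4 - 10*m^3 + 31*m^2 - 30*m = (m - 2)*(m^3 - 8*m^2 + 15*m) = (m - 3)*(m - 2)*(m^2 - 5*m) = (m - 5)*(m - 3)*(m - 2)*(m)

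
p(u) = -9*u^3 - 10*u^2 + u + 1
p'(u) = -27*u^2 - 20*u + 1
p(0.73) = -7.10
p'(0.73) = -27.99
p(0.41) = -0.89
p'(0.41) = -11.74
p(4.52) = -1029.89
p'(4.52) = -641.02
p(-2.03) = 33.05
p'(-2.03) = -69.66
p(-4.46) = 596.07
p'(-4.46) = -446.87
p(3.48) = -495.92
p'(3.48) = -395.58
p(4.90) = -1293.04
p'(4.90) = -745.27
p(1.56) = -55.94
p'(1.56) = -95.91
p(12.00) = -16979.00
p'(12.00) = -4127.00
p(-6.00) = 1579.00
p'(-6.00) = -851.00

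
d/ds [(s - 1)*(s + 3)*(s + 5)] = 3*s^2 + 14*s + 7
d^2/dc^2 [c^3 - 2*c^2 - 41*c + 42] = 6*c - 4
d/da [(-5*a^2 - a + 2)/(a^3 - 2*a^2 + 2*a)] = (5*a^4 + 2*a^3 - 18*a^2 + 8*a - 4)/(a^2*(a^4 - 4*a^3 + 8*a^2 - 8*a + 4))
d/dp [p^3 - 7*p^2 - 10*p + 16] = 3*p^2 - 14*p - 10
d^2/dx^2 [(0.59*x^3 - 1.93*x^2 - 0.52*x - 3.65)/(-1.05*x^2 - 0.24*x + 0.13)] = (1.77635683940025e-15*x^4 - 0.0551579999999987*x^3 + 25.835868*x^2 + 5.884854*x + 1.514612)/(1.157625*x^6 + 0.7938*x^5 - 0.248535*x^4 - 0.182736*x^3 + 0.030771*x^2 + 0.012168*x - 0.002197)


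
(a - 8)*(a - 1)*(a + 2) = a^3 - 7*a^2 - 10*a + 16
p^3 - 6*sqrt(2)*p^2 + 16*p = p*(p - 4*sqrt(2))*(p - 2*sqrt(2))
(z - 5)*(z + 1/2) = z^2 - 9*z/2 - 5/2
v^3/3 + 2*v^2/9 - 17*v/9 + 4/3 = (v/3 + 1)*(v - 4/3)*(v - 1)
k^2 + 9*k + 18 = (k + 3)*(k + 6)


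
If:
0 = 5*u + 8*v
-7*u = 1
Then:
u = -1/7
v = 5/56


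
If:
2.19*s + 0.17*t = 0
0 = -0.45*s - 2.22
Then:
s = -4.93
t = 63.55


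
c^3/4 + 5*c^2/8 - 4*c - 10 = (c/4 + 1)*(c - 4)*(c + 5/2)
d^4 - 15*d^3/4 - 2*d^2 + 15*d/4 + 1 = (d - 4)*(d - 1)*(d + 1/4)*(d + 1)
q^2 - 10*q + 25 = (q - 5)^2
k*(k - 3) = k^2 - 3*k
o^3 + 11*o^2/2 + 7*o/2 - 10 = (o - 1)*(o + 5/2)*(o + 4)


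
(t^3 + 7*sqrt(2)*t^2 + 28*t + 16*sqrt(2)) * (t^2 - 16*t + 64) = t^5 - 16*t^4 + 7*sqrt(2)*t^4 - 112*sqrt(2)*t^3 + 92*t^3 - 448*t^2 + 464*sqrt(2)*t^2 - 256*sqrt(2)*t + 1792*t + 1024*sqrt(2)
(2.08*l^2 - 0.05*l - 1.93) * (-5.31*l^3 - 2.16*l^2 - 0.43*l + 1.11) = -11.0448*l^5 - 4.2273*l^4 + 9.4619*l^3 + 6.4991*l^2 + 0.7744*l - 2.1423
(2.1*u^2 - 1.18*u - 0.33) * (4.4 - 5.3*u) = -11.13*u^3 + 15.494*u^2 - 3.443*u - 1.452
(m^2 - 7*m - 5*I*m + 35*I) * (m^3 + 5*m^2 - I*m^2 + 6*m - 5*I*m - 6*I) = m^5 - 2*m^4 - 6*I*m^4 - 34*m^3 + 12*I*m^3 - 32*m^2 + 174*I*m^2 + 145*m + 252*I*m + 210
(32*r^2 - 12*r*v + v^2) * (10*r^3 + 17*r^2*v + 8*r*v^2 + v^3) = 320*r^5 + 424*r^4*v + 62*r^3*v^2 - 47*r^2*v^3 - 4*r*v^4 + v^5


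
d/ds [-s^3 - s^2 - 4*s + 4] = -3*s^2 - 2*s - 4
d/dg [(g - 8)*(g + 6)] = 2*g - 2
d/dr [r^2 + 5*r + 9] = 2*r + 5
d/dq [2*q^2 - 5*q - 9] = 4*q - 5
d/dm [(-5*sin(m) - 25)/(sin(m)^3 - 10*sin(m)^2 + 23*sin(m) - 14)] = 5*(2*sin(m)^3 + 5*sin(m)^2 - 100*sin(m) + 129)*cos(m)/(sin(m)^3 - 10*sin(m)^2 + 23*sin(m) - 14)^2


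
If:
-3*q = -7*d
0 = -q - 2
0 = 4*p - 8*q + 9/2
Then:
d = -6/7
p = -41/8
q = -2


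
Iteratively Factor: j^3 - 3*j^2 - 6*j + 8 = (j - 4)*(j^2 + j - 2) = (j - 4)*(j - 1)*(j + 2)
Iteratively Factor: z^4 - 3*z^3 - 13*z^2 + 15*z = (z - 1)*(z^3 - 2*z^2 - 15*z) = (z - 1)*(z + 3)*(z^2 - 5*z) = (z - 5)*(z - 1)*(z + 3)*(z)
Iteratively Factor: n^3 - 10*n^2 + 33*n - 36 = (n - 4)*(n^2 - 6*n + 9) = (n - 4)*(n - 3)*(n - 3)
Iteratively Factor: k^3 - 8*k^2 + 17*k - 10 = (k - 2)*(k^2 - 6*k + 5) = (k - 2)*(k - 1)*(k - 5)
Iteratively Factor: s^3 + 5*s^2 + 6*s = (s + 3)*(s^2 + 2*s) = s*(s + 3)*(s + 2)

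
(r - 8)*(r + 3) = r^2 - 5*r - 24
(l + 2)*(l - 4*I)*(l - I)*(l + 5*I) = l^4 + 2*l^3 + 21*l^2 + 42*l - 20*I*l - 40*I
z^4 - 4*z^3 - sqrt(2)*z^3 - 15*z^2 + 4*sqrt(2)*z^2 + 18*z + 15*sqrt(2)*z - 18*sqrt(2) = (z - 6)*(z - 1)*(z + 3)*(z - sqrt(2))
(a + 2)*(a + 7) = a^2 + 9*a + 14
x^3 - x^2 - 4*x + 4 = (x - 2)*(x - 1)*(x + 2)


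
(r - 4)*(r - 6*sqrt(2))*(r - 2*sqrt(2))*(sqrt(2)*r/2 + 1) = sqrt(2)*r^4/2 - 7*r^3 - 2*sqrt(2)*r^3 + 4*sqrt(2)*r^2 + 28*r^2 - 16*sqrt(2)*r + 24*r - 96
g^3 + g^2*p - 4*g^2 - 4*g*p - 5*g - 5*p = (g - 5)*(g + 1)*(g + p)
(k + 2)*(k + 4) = k^2 + 6*k + 8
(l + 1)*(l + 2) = l^2 + 3*l + 2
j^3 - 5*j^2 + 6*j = j*(j - 3)*(j - 2)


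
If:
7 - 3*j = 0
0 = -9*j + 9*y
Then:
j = 7/3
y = 7/3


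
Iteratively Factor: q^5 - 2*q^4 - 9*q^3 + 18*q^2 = (q)*(q^4 - 2*q^3 - 9*q^2 + 18*q) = q^2*(q^3 - 2*q^2 - 9*q + 18) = q^2*(q + 3)*(q^2 - 5*q + 6) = q^2*(q - 2)*(q + 3)*(q - 3)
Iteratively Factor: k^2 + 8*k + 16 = (k + 4)*(k + 4)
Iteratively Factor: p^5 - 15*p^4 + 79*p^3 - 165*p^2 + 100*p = (p)*(p^4 - 15*p^3 + 79*p^2 - 165*p + 100) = p*(p - 5)*(p^3 - 10*p^2 + 29*p - 20) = p*(p - 5)*(p - 4)*(p^2 - 6*p + 5) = p*(p - 5)*(p - 4)*(p - 1)*(p - 5)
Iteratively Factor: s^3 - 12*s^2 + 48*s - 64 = (s - 4)*(s^2 - 8*s + 16) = (s - 4)^2*(s - 4)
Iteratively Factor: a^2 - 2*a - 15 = (a + 3)*(a - 5)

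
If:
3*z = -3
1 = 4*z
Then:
No Solution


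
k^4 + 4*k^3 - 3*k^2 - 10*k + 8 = (k - 1)^2*(k + 2)*(k + 4)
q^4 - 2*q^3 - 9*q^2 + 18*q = q*(q - 3)*(q - 2)*(q + 3)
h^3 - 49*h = h*(h - 7)*(h + 7)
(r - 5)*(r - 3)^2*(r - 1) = r^4 - 12*r^3 + 50*r^2 - 84*r + 45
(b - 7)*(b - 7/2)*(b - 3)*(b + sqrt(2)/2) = b^4 - 27*b^3/2 + sqrt(2)*b^3/2 - 27*sqrt(2)*b^2/4 + 56*b^2 - 147*b/2 + 28*sqrt(2)*b - 147*sqrt(2)/4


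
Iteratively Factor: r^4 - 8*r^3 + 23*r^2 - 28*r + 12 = (r - 2)*(r^3 - 6*r^2 + 11*r - 6) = (r - 2)^2*(r^2 - 4*r + 3) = (r - 3)*(r - 2)^2*(r - 1)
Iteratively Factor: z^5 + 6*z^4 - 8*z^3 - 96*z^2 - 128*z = (z + 4)*(z^4 + 2*z^3 - 16*z^2 - 32*z) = (z + 4)^2*(z^3 - 2*z^2 - 8*z) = (z - 4)*(z + 4)^2*(z^2 + 2*z) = z*(z - 4)*(z + 4)^2*(z + 2)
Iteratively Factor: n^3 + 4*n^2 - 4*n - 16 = (n - 2)*(n^2 + 6*n + 8) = (n - 2)*(n + 4)*(n + 2)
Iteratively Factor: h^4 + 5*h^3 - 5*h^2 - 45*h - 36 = (h - 3)*(h^3 + 8*h^2 + 19*h + 12) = (h - 3)*(h + 4)*(h^2 + 4*h + 3) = (h - 3)*(h + 3)*(h + 4)*(h + 1)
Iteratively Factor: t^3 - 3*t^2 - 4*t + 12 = (t - 2)*(t^2 - t - 6) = (t - 3)*(t - 2)*(t + 2)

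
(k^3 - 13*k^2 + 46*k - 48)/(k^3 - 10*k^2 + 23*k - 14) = (k^2 - 11*k + 24)/(k^2 - 8*k + 7)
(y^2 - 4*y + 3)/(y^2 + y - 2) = (y - 3)/(y + 2)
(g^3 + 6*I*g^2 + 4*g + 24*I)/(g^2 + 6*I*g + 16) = (g^2 + 8*I*g - 12)/(g + 8*I)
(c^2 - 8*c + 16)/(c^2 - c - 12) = (c - 4)/(c + 3)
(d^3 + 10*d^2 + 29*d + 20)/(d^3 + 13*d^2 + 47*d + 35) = (d + 4)/(d + 7)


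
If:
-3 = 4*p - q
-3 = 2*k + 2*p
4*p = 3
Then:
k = -9/4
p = 3/4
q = 6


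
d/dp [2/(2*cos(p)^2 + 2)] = 4*sin(2*p)/(cos(2*p) + 3)^2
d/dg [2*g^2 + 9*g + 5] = 4*g + 9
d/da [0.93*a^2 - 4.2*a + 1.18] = 1.86*a - 4.2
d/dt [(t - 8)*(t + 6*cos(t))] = t + (8 - t)*(6*sin(t) - 1) + 6*cos(t)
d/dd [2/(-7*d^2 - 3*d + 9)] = 2*(14*d + 3)/(7*d^2 + 3*d - 9)^2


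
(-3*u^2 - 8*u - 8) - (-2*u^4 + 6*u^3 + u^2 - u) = 2*u^4 - 6*u^3 - 4*u^2 - 7*u - 8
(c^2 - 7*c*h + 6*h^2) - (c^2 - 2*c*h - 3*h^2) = -5*c*h + 9*h^2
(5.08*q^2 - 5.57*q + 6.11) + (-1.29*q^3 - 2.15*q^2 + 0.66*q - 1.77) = -1.29*q^3 + 2.93*q^2 - 4.91*q + 4.34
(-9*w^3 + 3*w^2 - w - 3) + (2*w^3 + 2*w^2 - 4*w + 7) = -7*w^3 + 5*w^2 - 5*w + 4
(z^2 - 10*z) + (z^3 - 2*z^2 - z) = z^3 - z^2 - 11*z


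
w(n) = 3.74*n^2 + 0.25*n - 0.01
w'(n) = 7.48*n + 0.25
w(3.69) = 51.84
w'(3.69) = 27.85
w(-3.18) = 37.02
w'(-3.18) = -23.54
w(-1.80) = 11.66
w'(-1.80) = -13.21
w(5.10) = 98.54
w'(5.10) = 38.40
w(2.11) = 17.17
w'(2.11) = 16.03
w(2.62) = 26.32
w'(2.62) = 19.85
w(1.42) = 7.89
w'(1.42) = 10.87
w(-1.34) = 6.37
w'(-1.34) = -9.77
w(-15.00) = 837.74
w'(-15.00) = -111.95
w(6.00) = 136.13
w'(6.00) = 45.13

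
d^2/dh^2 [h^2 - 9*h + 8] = 2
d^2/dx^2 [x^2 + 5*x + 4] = 2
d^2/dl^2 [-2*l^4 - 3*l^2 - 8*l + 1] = -24*l^2 - 6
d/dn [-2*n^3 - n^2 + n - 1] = -6*n^2 - 2*n + 1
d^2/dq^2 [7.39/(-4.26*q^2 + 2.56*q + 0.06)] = (-268.221528*q^2 + 161.184768*q + 7.39*(8.52*q - 2.56)*(17.04*q - 5.12) + 3.777768)/(-4.26*q^2 + 2.56*q + 0.06)^3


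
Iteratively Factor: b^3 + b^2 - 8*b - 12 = (b - 3)*(b^2 + 4*b + 4) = (b - 3)*(b + 2)*(b + 2)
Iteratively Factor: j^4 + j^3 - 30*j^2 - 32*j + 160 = (j + 4)*(j^3 - 3*j^2 - 18*j + 40) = (j - 2)*(j + 4)*(j^2 - j - 20) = (j - 5)*(j - 2)*(j + 4)*(j + 4)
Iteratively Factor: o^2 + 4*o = (o)*(o + 4)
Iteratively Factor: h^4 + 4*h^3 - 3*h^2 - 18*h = (h + 3)*(h^3 + h^2 - 6*h) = h*(h + 3)*(h^2 + h - 6) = h*(h + 3)^2*(h - 2)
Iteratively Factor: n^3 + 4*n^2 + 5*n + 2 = (n + 1)*(n^2 + 3*n + 2) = (n + 1)*(n + 2)*(n + 1)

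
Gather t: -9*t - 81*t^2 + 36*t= -81*t^2 + 27*t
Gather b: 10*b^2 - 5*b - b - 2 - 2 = 10*b^2 - 6*b - 4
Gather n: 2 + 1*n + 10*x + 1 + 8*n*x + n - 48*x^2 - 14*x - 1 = n*(8*x + 2) - 48*x^2 - 4*x + 2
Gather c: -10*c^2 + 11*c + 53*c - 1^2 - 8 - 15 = -10*c^2 + 64*c - 24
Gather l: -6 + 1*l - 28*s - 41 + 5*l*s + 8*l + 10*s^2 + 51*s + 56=l*(5*s + 9) + 10*s^2 + 23*s + 9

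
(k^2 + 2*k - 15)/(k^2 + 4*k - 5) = (k - 3)/(k - 1)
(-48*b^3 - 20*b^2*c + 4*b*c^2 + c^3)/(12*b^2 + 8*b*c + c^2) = -4*b + c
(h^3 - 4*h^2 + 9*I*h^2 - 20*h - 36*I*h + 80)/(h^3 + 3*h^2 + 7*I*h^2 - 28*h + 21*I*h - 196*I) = (h^2 + 9*I*h - 20)/(h^2 + 7*h*(1 + I) + 49*I)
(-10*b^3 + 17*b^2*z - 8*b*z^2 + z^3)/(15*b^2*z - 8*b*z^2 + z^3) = (2*b^2 - 3*b*z + z^2)/(z*(-3*b + z))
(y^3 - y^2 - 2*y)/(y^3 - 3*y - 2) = y/(y + 1)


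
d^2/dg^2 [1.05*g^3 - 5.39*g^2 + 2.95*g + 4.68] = 6.3*g - 10.78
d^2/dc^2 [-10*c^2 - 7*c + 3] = -20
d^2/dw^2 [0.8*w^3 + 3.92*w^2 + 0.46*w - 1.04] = 4.8*w + 7.84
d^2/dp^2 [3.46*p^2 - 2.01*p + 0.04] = 6.92000000000000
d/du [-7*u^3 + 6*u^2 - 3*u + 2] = -21*u^2 + 12*u - 3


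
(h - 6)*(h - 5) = h^2 - 11*h + 30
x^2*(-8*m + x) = -8*m*x^2 + x^3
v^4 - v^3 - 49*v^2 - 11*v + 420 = (v - 7)*(v - 3)*(v + 4)*(v + 5)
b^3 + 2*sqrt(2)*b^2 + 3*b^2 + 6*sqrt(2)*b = b*(b + 3)*(b + 2*sqrt(2))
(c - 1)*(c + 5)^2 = c^3 + 9*c^2 + 15*c - 25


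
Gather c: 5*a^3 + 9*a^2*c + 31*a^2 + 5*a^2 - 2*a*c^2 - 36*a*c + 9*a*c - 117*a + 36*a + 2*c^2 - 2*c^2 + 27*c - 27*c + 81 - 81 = 5*a^3 + 36*a^2 - 2*a*c^2 - 81*a + c*(9*a^2 - 27*a)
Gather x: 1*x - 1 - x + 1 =0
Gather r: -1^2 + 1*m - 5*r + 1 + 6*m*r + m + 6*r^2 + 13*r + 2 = 2*m + 6*r^2 + r*(6*m + 8) + 2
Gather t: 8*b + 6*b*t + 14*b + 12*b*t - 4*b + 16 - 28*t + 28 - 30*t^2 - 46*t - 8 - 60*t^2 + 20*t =18*b - 90*t^2 + t*(18*b - 54) + 36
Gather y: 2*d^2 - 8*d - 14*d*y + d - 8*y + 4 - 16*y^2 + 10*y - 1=2*d^2 - 7*d - 16*y^2 + y*(2 - 14*d) + 3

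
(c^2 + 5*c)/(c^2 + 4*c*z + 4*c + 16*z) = c*(c + 5)/(c^2 + 4*c*z + 4*c + 16*z)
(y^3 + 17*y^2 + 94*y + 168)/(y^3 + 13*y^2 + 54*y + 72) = (y + 7)/(y + 3)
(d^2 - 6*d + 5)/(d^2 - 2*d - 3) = (-d^2 + 6*d - 5)/(-d^2 + 2*d + 3)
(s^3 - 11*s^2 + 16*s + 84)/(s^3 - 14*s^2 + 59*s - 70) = (s^2 - 4*s - 12)/(s^2 - 7*s + 10)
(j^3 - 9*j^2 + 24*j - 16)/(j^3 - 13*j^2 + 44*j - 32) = (j - 4)/(j - 8)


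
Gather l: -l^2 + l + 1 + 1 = -l^2 + l + 2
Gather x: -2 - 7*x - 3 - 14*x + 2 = -21*x - 3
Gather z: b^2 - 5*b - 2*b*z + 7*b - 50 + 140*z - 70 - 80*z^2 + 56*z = b^2 + 2*b - 80*z^2 + z*(196 - 2*b) - 120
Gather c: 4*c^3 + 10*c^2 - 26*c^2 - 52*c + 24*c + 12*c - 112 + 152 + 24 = 4*c^3 - 16*c^2 - 16*c + 64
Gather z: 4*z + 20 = 4*z + 20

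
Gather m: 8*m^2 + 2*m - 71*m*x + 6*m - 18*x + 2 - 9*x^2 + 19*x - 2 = 8*m^2 + m*(8 - 71*x) - 9*x^2 + x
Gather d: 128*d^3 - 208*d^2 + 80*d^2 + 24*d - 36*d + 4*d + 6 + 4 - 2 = 128*d^3 - 128*d^2 - 8*d + 8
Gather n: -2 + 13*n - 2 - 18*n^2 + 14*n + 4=-18*n^2 + 27*n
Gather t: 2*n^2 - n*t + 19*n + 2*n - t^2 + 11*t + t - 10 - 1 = 2*n^2 + 21*n - t^2 + t*(12 - n) - 11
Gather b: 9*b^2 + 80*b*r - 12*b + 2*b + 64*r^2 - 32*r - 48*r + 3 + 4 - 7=9*b^2 + b*(80*r - 10) + 64*r^2 - 80*r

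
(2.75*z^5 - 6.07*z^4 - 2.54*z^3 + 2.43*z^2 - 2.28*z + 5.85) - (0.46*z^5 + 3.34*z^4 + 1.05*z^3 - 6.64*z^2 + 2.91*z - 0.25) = 2.29*z^5 - 9.41*z^4 - 3.59*z^3 + 9.07*z^2 - 5.19*z + 6.1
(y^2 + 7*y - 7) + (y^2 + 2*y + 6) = 2*y^2 + 9*y - 1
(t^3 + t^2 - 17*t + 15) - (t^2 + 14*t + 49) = t^3 - 31*t - 34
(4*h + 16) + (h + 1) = 5*h + 17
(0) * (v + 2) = 0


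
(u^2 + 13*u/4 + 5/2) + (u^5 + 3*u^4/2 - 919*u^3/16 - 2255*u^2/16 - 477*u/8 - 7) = u^5 + 3*u^4/2 - 919*u^3/16 - 2239*u^2/16 - 451*u/8 - 9/2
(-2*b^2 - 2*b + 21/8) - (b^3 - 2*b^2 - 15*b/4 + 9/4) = -b^3 + 7*b/4 + 3/8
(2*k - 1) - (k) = k - 1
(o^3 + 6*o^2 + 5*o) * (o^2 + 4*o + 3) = o^5 + 10*o^4 + 32*o^3 + 38*o^2 + 15*o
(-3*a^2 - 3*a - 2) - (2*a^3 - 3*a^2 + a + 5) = -2*a^3 - 4*a - 7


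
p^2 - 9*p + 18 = (p - 6)*(p - 3)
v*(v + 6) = v^2 + 6*v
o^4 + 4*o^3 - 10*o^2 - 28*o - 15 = (o - 3)*(o + 1)^2*(o + 5)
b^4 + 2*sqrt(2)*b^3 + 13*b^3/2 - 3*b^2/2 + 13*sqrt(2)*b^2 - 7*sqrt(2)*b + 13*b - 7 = (b - 1/2)*(b + 7)*(b + sqrt(2))^2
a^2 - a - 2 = (a - 2)*(a + 1)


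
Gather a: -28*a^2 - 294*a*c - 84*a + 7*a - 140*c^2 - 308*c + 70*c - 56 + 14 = -28*a^2 + a*(-294*c - 77) - 140*c^2 - 238*c - 42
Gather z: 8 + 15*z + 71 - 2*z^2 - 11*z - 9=-2*z^2 + 4*z + 70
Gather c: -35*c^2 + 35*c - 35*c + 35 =35 - 35*c^2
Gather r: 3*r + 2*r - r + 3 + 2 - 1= 4*r + 4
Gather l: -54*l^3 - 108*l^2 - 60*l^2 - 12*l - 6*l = -54*l^3 - 168*l^2 - 18*l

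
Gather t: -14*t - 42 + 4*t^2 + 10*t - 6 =4*t^2 - 4*t - 48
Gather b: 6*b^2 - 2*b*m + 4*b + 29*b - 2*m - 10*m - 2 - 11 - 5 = 6*b^2 + b*(33 - 2*m) - 12*m - 18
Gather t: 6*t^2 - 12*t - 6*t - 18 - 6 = 6*t^2 - 18*t - 24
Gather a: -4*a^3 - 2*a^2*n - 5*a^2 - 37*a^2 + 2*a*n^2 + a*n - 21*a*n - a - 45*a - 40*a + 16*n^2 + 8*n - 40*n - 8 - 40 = -4*a^3 + a^2*(-2*n - 42) + a*(2*n^2 - 20*n - 86) + 16*n^2 - 32*n - 48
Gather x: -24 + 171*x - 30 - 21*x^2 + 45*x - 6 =-21*x^2 + 216*x - 60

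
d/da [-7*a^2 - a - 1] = -14*a - 1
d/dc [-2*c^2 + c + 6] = 1 - 4*c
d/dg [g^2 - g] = 2*g - 1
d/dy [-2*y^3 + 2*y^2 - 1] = 2*y*(2 - 3*y)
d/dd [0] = 0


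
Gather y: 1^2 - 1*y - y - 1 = -2*y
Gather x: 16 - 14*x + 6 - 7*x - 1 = 21 - 21*x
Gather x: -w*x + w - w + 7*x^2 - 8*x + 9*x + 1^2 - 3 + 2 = 7*x^2 + x*(1 - w)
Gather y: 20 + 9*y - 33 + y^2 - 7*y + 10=y^2 + 2*y - 3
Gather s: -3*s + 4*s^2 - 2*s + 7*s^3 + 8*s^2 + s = 7*s^3 + 12*s^2 - 4*s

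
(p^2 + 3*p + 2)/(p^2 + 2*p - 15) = (p^2 + 3*p + 2)/(p^2 + 2*p - 15)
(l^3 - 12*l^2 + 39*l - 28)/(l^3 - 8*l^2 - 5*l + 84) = (l - 1)/(l + 3)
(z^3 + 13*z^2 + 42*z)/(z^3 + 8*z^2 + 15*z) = (z^2 + 13*z + 42)/(z^2 + 8*z + 15)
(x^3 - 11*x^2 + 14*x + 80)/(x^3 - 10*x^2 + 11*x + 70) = (x - 8)/(x - 7)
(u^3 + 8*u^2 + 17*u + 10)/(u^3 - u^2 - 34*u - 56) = (u^2 + 6*u + 5)/(u^2 - 3*u - 28)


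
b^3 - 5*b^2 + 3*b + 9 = (b - 3)^2*(b + 1)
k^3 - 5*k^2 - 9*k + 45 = (k - 5)*(k - 3)*(k + 3)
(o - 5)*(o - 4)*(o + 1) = o^3 - 8*o^2 + 11*o + 20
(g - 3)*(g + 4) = g^2 + g - 12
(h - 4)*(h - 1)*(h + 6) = h^3 + h^2 - 26*h + 24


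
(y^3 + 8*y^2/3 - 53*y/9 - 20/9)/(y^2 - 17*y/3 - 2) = (3*y^2 + 7*y - 20)/(3*(y - 6))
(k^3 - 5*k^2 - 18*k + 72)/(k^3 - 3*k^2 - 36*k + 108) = (k + 4)/(k + 6)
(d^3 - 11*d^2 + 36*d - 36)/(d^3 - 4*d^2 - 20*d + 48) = (d - 3)/(d + 4)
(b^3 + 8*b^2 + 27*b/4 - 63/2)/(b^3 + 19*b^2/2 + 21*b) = (b - 3/2)/b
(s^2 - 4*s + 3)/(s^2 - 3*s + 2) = (s - 3)/(s - 2)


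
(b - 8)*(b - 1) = b^2 - 9*b + 8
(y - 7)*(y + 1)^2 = y^3 - 5*y^2 - 13*y - 7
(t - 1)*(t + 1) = t^2 - 1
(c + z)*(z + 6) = c*z + 6*c + z^2 + 6*z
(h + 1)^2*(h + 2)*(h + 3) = h^4 + 7*h^3 + 17*h^2 + 17*h + 6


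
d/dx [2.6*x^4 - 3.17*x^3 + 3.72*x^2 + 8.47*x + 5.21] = 10.4*x^3 - 9.51*x^2 + 7.44*x + 8.47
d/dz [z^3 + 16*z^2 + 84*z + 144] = 3*z^2 + 32*z + 84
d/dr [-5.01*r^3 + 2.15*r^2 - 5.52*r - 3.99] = -15.03*r^2 + 4.3*r - 5.52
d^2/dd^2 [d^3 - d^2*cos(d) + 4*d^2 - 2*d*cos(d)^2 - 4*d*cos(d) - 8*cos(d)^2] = d^2*cos(d) + 4*sqrt(2)*d*sin(d + pi/4) + 4*d*cos(2*d) + 6*d + 8*sin(d) + 4*sin(2*d) - 2*cos(d) + 16*cos(2*d) + 8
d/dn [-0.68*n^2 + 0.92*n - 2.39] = 0.92 - 1.36*n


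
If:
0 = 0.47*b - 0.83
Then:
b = 1.77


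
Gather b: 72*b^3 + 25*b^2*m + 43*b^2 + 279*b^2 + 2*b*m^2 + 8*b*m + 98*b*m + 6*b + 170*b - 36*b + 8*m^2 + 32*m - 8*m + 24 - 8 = 72*b^3 + b^2*(25*m + 322) + b*(2*m^2 + 106*m + 140) + 8*m^2 + 24*m + 16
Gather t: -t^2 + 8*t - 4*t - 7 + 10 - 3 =-t^2 + 4*t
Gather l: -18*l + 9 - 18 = -18*l - 9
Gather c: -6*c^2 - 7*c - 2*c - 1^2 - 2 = -6*c^2 - 9*c - 3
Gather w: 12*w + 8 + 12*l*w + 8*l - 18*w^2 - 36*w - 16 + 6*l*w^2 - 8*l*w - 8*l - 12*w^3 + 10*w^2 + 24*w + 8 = 4*l*w - 12*w^3 + w^2*(6*l - 8)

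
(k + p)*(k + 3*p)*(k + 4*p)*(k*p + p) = k^4*p + 8*k^3*p^2 + k^3*p + 19*k^2*p^3 + 8*k^2*p^2 + 12*k*p^4 + 19*k*p^3 + 12*p^4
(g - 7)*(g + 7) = g^2 - 49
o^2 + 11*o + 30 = (o + 5)*(o + 6)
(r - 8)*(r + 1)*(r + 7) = r^3 - 57*r - 56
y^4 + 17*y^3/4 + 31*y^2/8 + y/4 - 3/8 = (y - 1/4)*(y + 1/2)*(y + 1)*(y + 3)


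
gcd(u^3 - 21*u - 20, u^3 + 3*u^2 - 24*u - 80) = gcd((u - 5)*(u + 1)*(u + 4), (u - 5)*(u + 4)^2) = u^2 - u - 20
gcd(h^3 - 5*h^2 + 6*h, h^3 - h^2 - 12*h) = h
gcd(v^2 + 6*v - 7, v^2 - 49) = v + 7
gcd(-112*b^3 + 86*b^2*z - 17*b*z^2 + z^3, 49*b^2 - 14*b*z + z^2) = -7*b + z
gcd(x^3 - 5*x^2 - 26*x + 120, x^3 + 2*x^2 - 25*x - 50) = x + 5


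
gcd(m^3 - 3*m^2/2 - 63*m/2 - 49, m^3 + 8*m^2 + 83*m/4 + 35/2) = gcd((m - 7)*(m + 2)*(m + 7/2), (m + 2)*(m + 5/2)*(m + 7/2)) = m^2 + 11*m/2 + 7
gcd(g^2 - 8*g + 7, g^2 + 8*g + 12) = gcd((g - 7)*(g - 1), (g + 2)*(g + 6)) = 1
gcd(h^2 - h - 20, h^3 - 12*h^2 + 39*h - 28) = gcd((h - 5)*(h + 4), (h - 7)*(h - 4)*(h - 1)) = 1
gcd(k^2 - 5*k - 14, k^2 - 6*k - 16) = k + 2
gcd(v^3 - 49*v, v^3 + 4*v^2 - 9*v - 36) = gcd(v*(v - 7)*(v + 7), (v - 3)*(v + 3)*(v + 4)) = 1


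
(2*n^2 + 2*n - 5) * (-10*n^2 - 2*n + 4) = -20*n^4 - 24*n^3 + 54*n^2 + 18*n - 20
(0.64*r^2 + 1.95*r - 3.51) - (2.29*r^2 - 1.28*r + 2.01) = -1.65*r^2 + 3.23*r - 5.52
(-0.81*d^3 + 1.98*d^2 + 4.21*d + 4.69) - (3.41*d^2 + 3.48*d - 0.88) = -0.81*d^3 - 1.43*d^2 + 0.73*d + 5.57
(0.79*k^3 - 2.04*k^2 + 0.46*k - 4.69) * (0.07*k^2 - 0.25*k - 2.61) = 0.0553*k^5 - 0.3403*k^4 - 1.5197*k^3 + 4.8811*k^2 - 0.0280999999999998*k + 12.2409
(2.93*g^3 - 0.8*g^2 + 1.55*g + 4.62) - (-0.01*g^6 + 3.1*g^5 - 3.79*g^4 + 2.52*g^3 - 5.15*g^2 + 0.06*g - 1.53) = 0.01*g^6 - 3.1*g^5 + 3.79*g^4 + 0.41*g^3 + 4.35*g^2 + 1.49*g + 6.15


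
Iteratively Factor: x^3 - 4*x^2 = (x)*(x^2 - 4*x) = x^2*(x - 4)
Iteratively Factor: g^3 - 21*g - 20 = (g + 1)*(g^2 - g - 20) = (g - 5)*(g + 1)*(g + 4)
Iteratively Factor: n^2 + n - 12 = (n + 4)*(n - 3)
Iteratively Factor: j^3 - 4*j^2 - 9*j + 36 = (j + 3)*(j^2 - 7*j + 12) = (j - 3)*(j + 3)*(j - 4)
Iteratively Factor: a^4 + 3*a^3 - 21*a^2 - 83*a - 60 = (a + 4)*(a^3 - a^2 - 17*a - 15) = (a + 1)*(a + 4)*(a^2 - 2*a - 15) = (a - 5)*(a + 1)*(a + 4)*(a + 3)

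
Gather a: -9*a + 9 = 9 - 9*a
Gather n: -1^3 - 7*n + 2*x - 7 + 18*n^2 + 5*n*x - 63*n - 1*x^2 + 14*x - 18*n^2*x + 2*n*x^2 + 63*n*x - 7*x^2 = n^2*(18 - 18*x) + n*(2*x^2 + 68*x - 70) - 8*x^2 + 16*x - 8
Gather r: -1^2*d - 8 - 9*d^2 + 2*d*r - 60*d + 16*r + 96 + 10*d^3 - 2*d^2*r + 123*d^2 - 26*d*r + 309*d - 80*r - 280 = 10*d^3 + 114*d^2 + 248*d + r*(-2*d^2 - 24*d - 64) - 192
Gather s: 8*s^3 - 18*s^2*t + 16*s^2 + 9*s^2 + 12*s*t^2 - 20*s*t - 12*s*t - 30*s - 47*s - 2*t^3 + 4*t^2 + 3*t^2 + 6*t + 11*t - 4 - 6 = 8*s^3 + s^2*(25 - 18*t) + s*(12*t^2 - 32*t - 77) - 2*t^3 + 7*t^2 + 17*t - 10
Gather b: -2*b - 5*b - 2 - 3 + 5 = -7*b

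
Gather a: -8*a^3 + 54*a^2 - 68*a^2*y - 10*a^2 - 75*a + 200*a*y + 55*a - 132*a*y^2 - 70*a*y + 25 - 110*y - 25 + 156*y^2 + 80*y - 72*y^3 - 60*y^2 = -8*a^3 + a^2*(44 - 68*y) + a*(-132*y^2 + 130*y - 20) - 72*y^3 + 96*y^2 - 30*y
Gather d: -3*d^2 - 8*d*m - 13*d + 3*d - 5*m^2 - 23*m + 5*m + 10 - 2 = -3*d^2 + d*(-8*m - 10) - 5*m^2 - 18*m + 8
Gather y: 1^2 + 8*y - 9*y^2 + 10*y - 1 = -9*y^2 + 18*y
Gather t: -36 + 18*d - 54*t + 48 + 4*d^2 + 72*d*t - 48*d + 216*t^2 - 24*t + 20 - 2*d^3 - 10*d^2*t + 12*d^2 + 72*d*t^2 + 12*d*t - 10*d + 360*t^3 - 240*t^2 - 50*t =-2*d^3 + 16*d^2 - 40*d + 360*t^3 + t^2*(72*d - 24) + t*(-10*d^2 + 84*d - 128) + 32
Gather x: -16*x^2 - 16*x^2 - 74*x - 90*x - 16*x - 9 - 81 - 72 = -32*x^2 - 180*x - 162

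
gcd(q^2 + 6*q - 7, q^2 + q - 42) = q + 7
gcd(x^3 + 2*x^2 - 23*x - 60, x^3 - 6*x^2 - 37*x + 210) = x - 5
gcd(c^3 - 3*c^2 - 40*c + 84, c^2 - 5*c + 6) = c - 2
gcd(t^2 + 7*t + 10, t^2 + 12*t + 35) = t + 5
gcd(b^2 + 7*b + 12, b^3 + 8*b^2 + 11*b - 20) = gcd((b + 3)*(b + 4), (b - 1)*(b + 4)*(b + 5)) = b + 4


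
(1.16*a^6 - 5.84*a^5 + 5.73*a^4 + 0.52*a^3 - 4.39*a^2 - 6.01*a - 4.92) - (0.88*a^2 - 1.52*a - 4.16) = 1.16*a^6 - 5.84*a^5 + 5.73*a^4 + 0.52*a^3 - 5.27*a^2 - 4.49*a - 0.76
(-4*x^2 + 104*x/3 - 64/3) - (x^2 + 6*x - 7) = -5*x^2 + 86*x/3 - 43/3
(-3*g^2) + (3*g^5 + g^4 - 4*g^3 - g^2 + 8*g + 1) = 3*g^5 + g^4 - 4*g^3 - 4*g^2 + 8*g + 1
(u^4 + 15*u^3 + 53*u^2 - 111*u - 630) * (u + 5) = u^5 + 20*u^4 + 128*u^3 + 154*u^2 - 1185*u - 3150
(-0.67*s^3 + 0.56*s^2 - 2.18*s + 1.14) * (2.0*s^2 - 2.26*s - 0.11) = -1.34*s^5 + 2.6342*s^4 - 5.5519*s^3 + 7.1452*s^2 - 2.3366*s - 0.1254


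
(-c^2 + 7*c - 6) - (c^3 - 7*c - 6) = -c^3 - c^2 + 14*c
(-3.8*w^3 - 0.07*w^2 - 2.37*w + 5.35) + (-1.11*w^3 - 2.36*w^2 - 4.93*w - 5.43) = -4.91*w^3 - 2.43*w^2 - 7.3*w - 0.0800000000000001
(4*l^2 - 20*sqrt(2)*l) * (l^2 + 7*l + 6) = 4*l^4 - 20*sqrt(2)*l^3 + 28*l^3 - 140*sqrt(2)*l^2 + 24*l^2 - 120*sqrt(2)*l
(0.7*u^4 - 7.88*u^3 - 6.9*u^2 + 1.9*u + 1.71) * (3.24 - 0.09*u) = -0.063*u^5 + 2.9772*u^4 - 24.9102*u^3 - 22.527*u^2 + 6.0021*u + 5.5404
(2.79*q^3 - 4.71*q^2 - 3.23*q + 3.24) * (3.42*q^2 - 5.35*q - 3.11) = 9.5418*q^5 - 31.0347*q^4 + 5.475*q^3 + 43.0094*q^2 - 7.2887*q - 10.0764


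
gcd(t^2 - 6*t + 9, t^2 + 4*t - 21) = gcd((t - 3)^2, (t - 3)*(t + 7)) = t - 3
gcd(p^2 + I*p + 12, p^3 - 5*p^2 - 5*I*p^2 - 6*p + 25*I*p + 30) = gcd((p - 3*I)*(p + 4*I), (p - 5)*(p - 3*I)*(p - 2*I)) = p - 3*I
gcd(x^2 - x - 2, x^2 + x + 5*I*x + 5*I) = x + 1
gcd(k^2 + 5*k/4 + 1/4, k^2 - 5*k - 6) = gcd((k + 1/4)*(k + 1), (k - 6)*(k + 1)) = k + 1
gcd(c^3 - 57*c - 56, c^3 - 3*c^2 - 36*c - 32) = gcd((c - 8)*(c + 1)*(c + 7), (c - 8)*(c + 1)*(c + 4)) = c^2 - 7*c - 8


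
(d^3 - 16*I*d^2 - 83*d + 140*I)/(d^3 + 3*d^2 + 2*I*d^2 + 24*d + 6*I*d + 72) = (d^2 - 12*I*d - 35)/(d^2 + d*(3 + 6*I) + 18*I)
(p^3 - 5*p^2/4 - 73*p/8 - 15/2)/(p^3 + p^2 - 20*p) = (8*p^2 + 22*p + 15)/(8*p*(p + 5))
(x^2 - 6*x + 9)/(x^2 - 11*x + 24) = (x - 3)/(x - 8)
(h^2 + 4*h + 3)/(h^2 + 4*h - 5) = (h^2 + 4*h + 3)/(h^2 + 4*h - 5)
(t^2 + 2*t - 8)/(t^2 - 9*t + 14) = (t + 4)/(t - 7)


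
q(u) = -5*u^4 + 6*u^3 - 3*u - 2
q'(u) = -20*u^3 + 18*u^2 - 3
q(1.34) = -7.70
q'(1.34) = -18.80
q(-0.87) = -6.21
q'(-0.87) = 23.79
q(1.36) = -8.09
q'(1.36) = -20.02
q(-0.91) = -7.22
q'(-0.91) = 26.98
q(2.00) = -40.00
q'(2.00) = -91.00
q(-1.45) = -38.04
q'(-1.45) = 95.82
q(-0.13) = -1.62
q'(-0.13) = -2.65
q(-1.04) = -11.48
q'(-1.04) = 38.97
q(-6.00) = -7760.00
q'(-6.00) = 4965.00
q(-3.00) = -560.00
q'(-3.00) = 699.00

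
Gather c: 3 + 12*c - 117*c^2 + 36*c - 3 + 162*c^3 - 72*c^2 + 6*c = 162*c^3 - 189*c^2 + 54*c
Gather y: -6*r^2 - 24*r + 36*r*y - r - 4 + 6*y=-6*r^2 - 25*r + y*(36*r + 6) - 4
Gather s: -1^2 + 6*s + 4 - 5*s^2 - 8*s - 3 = -5*s^2 - 2*s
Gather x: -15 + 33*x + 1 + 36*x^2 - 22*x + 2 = 36*x^2 + 11*x - 12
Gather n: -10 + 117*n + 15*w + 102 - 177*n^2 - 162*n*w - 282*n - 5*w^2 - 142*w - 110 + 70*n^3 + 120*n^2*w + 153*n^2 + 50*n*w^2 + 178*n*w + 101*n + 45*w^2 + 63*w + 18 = 70*n^3 + n^2*(120*w - 24) + n*(50*w^2 + 16*w - 64) + 40*w^2 - 64*w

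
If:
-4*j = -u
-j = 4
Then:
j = -4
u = -16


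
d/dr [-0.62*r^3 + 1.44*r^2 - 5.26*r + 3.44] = -1.86*r^2 + 2.88*r - 5.26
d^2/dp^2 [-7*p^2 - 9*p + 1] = -14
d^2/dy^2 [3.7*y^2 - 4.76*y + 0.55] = 7.40000000000000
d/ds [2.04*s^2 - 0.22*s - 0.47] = 4.08*s - 0.22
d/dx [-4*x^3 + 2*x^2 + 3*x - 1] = -12*x^2 + 4*x + 3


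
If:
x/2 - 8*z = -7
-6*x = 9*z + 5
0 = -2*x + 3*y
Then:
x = -206/105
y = -412/315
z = 79/105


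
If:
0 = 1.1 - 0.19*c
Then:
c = 5.79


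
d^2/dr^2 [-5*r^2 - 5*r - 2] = -10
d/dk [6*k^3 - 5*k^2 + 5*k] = 18*k^2 - 10*k + 5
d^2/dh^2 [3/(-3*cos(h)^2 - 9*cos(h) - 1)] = 9*(12*sin(h)^4 - 29*sin(h)^2 - 147*cos(h)/4 + 27*cos(3*h)/4 - 35)/(-3*sin(h)^2 + 9*cos(h) + 4)^3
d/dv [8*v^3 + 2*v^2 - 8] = 4*v*(6*v + 1)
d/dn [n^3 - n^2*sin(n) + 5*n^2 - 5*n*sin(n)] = -n^2*cos(n) + 3*n^2 - 2*n*sin(n) - 5*n*cos(n) + 10*n - 5*sin(n)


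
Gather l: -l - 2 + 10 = 8 - l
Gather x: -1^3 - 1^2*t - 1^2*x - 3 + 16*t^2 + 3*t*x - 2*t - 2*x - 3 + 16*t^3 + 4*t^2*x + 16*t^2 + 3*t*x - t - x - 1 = 16*t^3 + 32*t^2 - 4*t + x*(4*t^2 + 6*t - 4) - 8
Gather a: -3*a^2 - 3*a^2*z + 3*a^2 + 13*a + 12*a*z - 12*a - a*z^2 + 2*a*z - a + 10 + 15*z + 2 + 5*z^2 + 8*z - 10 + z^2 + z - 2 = -3*a^2*z + a*(-z^2 + 14*z) + 6*z^2 + 24*z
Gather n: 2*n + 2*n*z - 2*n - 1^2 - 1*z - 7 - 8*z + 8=2*n*z - 9*z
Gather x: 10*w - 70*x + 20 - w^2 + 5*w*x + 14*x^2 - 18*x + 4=-w^2 + 10*w + 14*x^2 + x*(5*w - 88) + 24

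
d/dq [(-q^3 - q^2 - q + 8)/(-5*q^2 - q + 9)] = (5*q^4 + 2*q^3 - 31*q^2 + 62*q - 1)/(25*q^4 + 10*q^3 - 89*q^2 - 18*q + 81)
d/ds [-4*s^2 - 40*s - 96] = -8*s - 40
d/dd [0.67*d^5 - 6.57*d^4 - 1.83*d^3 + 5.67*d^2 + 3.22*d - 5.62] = 3.35*d^4 - 26.28*d^3 - 5.49*d^2 + 11.34*d + 3.22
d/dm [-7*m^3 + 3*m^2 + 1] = 3*m*(2 - 7*m)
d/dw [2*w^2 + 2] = 4*w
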